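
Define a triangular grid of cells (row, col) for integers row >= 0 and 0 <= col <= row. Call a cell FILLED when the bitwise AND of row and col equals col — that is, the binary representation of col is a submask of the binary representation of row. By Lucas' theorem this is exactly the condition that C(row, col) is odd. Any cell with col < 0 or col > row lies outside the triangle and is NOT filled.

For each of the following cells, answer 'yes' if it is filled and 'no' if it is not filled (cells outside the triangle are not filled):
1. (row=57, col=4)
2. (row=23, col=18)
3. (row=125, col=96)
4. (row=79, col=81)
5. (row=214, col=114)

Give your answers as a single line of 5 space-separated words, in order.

Answer: no yes yes no no

Derivation:
(57,4): row=0b111001, col=0b100, row AND col = 0b0 = 0; 0 != 4 -> empty
(23,18): row=0b10111, col=0b10010, row AND col = 0b10010 = 18; 18 == 18 -> filled
(125,96): row=0b1111101, col=0b1100000, row AND col = 0b1100000 = 96; 96 == 96 -> filled
(79,81): col outside [0, 79] -> not filled
(214,114): row=0b11010110, col=0b1110010, row AND col = 0b1010010 = 82; 82 != 114 -> empty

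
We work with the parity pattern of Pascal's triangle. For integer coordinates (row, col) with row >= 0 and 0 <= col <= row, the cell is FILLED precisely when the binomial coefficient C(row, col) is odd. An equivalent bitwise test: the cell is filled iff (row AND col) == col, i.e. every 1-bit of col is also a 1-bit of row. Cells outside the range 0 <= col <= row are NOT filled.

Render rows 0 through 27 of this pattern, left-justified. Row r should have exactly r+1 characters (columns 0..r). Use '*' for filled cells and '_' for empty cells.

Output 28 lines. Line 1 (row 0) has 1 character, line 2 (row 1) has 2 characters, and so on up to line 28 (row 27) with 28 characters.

r0=0: *
r1=1: **
r2=10: *_*
r3=11: ****
r4=100: *___*
r5=101: **__**
r6=110: *_*_*_*
r7=111: ********
r8=1000: *_______*
r9=1001: **______**
r10=1010: *_*_____*_*
r11=1011: ****____****
r12=1100: *___*___*___*
r13=1101: **__**__**__**
r14=1110: *_*_*_*_*_*_*_*
r15=1111: ****************
r16=10000: *_______________*
r17=10001: **______________**
r18=10010: *_*_____________*_*
r19=10011: ****____________****
r20=10100: *___*___________*___*
r21=10101: **__**__________**__**
r22=10110: *_*_*_*_________*_*_*_*
r23=10111: ********________********
r24=11000: *_______*_______*_______*
r25=11001: **______**______**______**
r26=11010: *_*_____*_*_____*_*_____*_*
r27=11011: ****____****____****____****

Answer: *
**
*_*
****
*___*
**__**
*_*_*_*
********
*_______*
**______**
*_*_____*_*
****____****
*___*___*___*
**__**__**__**
*_*_*_*_*_*_*_*
****************
*_______________*
**______________**
*_*_____________*_*
****____________****
*___*___________*___*
**__**__________**__**
*_*_*_*_________*_*_*_*
********________********
*_______*_______*_______*
**______**______**______**
*_*_____*_*_____*_*_____*_*
****____****____****____****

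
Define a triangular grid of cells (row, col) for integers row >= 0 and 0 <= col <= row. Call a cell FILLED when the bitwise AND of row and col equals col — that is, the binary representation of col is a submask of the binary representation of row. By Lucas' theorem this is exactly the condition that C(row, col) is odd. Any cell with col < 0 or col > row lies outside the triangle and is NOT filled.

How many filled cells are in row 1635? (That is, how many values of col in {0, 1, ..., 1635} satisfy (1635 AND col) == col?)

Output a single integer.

1635 in binary = 11001100011
popcount(1635) = number of 1-bits in 11001100011 = 6
A col c satisfies (1635 AND c) == c iff every set bit of c is also set in 1635; each of the 6 set bits of 1635 can independently be on or off in c.
count = 2^6 = 64

Answer: 64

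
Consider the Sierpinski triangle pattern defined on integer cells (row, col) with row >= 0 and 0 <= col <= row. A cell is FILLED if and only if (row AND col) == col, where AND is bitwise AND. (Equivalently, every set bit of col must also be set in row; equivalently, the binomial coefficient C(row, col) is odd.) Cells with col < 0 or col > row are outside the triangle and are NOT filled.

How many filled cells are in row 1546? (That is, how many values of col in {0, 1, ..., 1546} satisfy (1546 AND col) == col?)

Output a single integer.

Answer: 16

Derivation:
1546 in binary = 11000001010
popcount(1546) = number of 1-bits in 11000001010 = 4
A col c satisfies (1546 AND c) == c iff every set bit of c is also set in 1546; each of the 4 set bits of 1546 can independently be on or off in c.
count = 2^4 = 16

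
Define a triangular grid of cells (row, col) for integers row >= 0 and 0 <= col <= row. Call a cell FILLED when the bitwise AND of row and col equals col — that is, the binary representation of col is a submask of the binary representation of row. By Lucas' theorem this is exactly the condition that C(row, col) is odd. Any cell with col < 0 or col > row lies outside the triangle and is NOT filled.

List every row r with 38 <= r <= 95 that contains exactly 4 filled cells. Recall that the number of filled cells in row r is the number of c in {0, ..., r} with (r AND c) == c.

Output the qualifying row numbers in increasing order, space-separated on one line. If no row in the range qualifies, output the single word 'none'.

Row r has 2^popcount(r) filled cells, so we need popcount(r) = log2(4) = 2.
Scan r = 38..95 and keep those with exactly 2 one-bits:
r=38=100110 popcount=3 -> skip
r=39=100111 popcount=4 -> skip
r=40=101000 popcount=2 -> KEEP
r=41=101001 popcount=3 -> skip
r=42=101010 popcount=3 -> skip
r=43=101011 popcount=4 -> skip
r=44=101100 popcount=3 -> skip
r=45=101101 popcount=4 -> skip
r=46=101110 popcount=4 -> skip
r=47=101111 popcount=5 -> skip
r=48=110000 popcount=2 -> KEEP
r=49=110001 popcount=3 -> skip
r=50=110010 popcount=3 -> skip
r=51=110011 popcount=4 -> skip
r=52=110100 popcount=3 -> skip
r=53=110101 popcount=4 -> skip
r=54=110110 popcount=4 -> skip
r=55=110111 popcount=5 -> skip
r=56=111000 popcount=3 -> skip
r=57=111001 popcount=4 -> skip
r=58=111010 popcount=4 -> skip
r=59=111011 popcount=5 -> skip
r=60=111100 popcount=4 -> skip
r=61=111101 popcount=5 -> skip
r=62=111110 popcount=5 -> skip
r=63=111111 popcount=6 -> skip
r=64=1000000 popcount=1 -> skip
r=65=1000001 popcount=2 -> KEEP
r=66=1000010 popcount=2 -> KEEP
r=67=1000011 popcount=3 -> skip
r=68=1000100 popcount=2 -> KEEP
r=69=1000101 popcount=3 -> skip
r=70=1000110 popcount=3 -> skip
r=71=1000111 popcount=4 -> skip
r=72=1001000 popcount=2 -> KEEP
r=73=1001001 popcount=3 -> skip
r=74=1001010 popcount=3 -> skip
r=75=1001011 popcount=4 -> skip
r=76=1001100 popcount=3 -> skip
r=77=1001101 popcount=4 -> skip
r=78=1001110 popcount=4 -> skip
r=79=1001111 popcount=5 -> skip
r=80=1010000 popcount=2 -> KEEP
r=81=1010001 popcount=3 -> skip
r=82=1010010 popcount=3 -> skip
r=83=1010011 popcount=4 -> skip
r=84=1010100 popcount=3 -> skip
r=85=1010101 popcount=4 -> skip
r=86=1010110 popcount=4 -> skip
r=87=1010111 popcount=5 -> skip
r=88=1011000 popcount=3 -> skip
r=89=1011001 popcount=4 -> skip
r=90=1011010 popcount=4 -> skip
r=91=1011011 popcount=5 -> skip
r=92=1011100 popcount=4 -> skip
r=93=1011101 popcount=5 -> skip
r=94=1011110 popcount=5 -> skip
r=95=1011111 popcount=6 -> skip
Kept rows: 40 48 65 66 68 72 80

Answer: 40 48 65 66 68 72 80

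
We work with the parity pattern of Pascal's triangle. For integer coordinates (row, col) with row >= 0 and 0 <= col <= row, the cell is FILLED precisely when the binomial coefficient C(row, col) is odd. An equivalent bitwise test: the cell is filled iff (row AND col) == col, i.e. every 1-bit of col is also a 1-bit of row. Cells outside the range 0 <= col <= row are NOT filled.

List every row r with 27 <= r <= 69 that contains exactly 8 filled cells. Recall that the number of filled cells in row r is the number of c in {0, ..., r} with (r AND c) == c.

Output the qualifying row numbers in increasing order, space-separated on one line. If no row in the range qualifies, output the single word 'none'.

Row r has 2^popcount(r) filled cells, so we need popcount(r) = log2(8) = 3.
Scan r = 27..69 and keep those with exactly 3 one-bits:
r=27=11011 popcount=4 -> skip
r=28=11100 popcount=3 -> KEEP
r=29=11101 popcount=4 -> skip
r=30=11110 popcount=4 -> skip
r=31=11111 popcount=5 -> skip
r=32=100000 popcount=1 -> skip
r=33=100001 popcount=2 -> skip
r=34=100010 popcount=2 -> skip
r=35=100011 popcount=3 -> KEEP
r=36=100100 popcount=2 -> skip
r=37=100101 popcount=3 -> KEEP
r=38=100110 popcount=3 -> KEEP
r=39=100111 popcount=4 -> skip
r=40=101000 popcount=2 -> skip
r=41=101001 popcount=3 -> KEEP
r=42=101010 popcount=3 -> KEEP
r=43=101011 popcount=4 -> skip
r=44=101100 popcount=3 -> KEEP
r=45=101101 popcount=4 -> skip
r=46=101110 popcount=4 -> skip
r=47=101111 popcount=5 -> skip
r=48=110000 popcount=2 -> skip
r=49=110001 popcount=3 -> KEEP
r=50=110010 popcount=3 -> KEEP
r=51=110011 popcount=4 -> skip
r=52=110100 popcount=3 -> KEEP
r=53=110101 popcount=4 -> skip
r=54=110110 popcount=4 -> skip
r=55=110111 popcount=5 -> skip
r=56=111000 popcount=3 -> KEEP
r=57=111001 popcount=4 -> skip
r=58=111010 popcount=4 -> skip
r=59=111011 popcount=5 -> skip
r=60=111100 popcount=4 -> skip
r=61=111101 popcount=5 -> skip
r=62=111110 popcount=5 -> skip
r=63=111111 popcount=6 -> skip
r=64=1000000 popcount=1 -> skip
r=65=1000001 popcount=2 -> skip
r=66=1000010 popcount=2 -> skip
r=67=1000011 popcount=3 -> KEEP
r=68=1000100 popcount=2 -> skip
r=69=1000101 popcount=3 -> KEEP
Kept rows: 28 35 37 38 41 42 44 49 50 52 56 67 69

Answer: 28 35 37 38 41 42 44 49 50 52 56 67 69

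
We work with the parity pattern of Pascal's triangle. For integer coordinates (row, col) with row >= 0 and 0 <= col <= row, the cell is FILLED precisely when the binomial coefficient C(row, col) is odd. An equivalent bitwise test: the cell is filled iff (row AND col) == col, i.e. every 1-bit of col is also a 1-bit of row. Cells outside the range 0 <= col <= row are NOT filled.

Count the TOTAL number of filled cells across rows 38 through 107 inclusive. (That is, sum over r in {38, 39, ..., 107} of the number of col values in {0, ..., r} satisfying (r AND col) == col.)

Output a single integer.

Answer: 1122

Derivation:
r38=100110 pc3: +8 =8
r39=100111 pc4: +16 =24
r40=101000 pc2: +4 =28
r41=101001 pc3: +8 =36
r42=101010 pc3: +8 =44
r43=101011 pc4: +16 =60
r44=101100 pc3: +8 =68
r45=101101 pc4: +16 =84
r46=101110 pc4: +16 =100
r47=101111 pc5: +32 =132
r48=110000 pc2: +4 =136
r49=110001 pc3: +8 =144
r50=110010 pc3: +8 =152
r51=110011 pc4: +16 =168
r52=110100 pc3: +8 =176
r53=110101 pc4: +16 =192
r54=110110 pc4: +16 =208
r55=110111 pc5: +32 =240
r56=111000 pc3: +8 =248
r57=111001 pc4: +16 =264
r58=111010 pc4: +16 =280
r59=111011 pc5: +32 =312
r60=111100 pc4: +16 =328
r61=111101 pc5: +32 =360
r62=111110 pc5: +32 =392
r63=111111 pc6: +64 =456
r64=1000000 pc1: +2 =458
r65=1000001 pc2: +4 =462
r66=1000010 pc2: +4 =466
r67=1000011 pc3: +8 =474
r68=1000100 pc2: +4 =478
r69=1000101 pc3: +8 =486
r70=1000110 pc3: +8 =494
r71=1000111 pc4: +16 =510
r72=1001000 pc2: +4 =514
r73=1001001 pc3: +8 =522
r74=1001010 pc3: +8 =530
r75=1001011 pc4: +16 =546
r76=1001100 pc3: +8 =554
r77=1001101 pc4: +16 =570
r78=1001110 pc4: +16 =586
r79=1001111 pc5: +32 =618
r80=1010000 pc2: +4 =622
r81=1010001 pc3: +8 =630
r82=1010010 pc3: +8 =638
r83=1010011 pc4: +16 =654
r84=1010100 pc3: +8 =662
r85=1010101 pc4: +16 =678
r86=1010110 pc4: +16 =694
r87=1010111 pc5: +32 =726
r88=1011000 pc3: +8 =734
r89=1011001 pc4: +16 =750
r90=1011010 pc4: +16 =766
r91=1011011 pc5: +32 =798
r92=1011100 pc4: +16 =814
r93=1011101 pc5: +32 =846
r94=1011110 pc5: +32 =878
r95=1011111 pc6: +64 =942
r96=1100000 pc2: +4 =946
r97=1100001 pc3: +8 =954
r98=1100010 pc3: +8 =962
r99=1100011 pc4: +16 =978
r100=1100100 pc3: +8 =986
r101=1100101 pc4: +16 =1002
r102=1100110 pc4: +16 =1018
r103=1100111 pc5: +32 =1050
r104=1101000 pc3: +8 =1058
r105=1101001 pc4: +16 =1074
r106=1101010 pc4: +16 =1090
r107=1101011 pc5: +32 =1122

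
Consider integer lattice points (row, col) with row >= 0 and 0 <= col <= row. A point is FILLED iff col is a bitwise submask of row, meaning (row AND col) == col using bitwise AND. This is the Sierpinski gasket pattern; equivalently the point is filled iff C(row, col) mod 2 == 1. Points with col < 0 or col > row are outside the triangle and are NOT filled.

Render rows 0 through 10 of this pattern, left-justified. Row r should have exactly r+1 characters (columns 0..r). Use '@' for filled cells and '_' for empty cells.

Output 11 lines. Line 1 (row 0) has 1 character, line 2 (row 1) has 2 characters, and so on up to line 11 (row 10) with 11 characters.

r0=0: @
r1=1: @@
r2=10: @_@
r3=11: @@@@
r4=100: @___@
r5=101: @@__@@
r6=110: @_@_@_@
r7=111: @@@@@@@@
r8=1000: @_______@
r9=1001: @@______@@
r10=1010: @_@_____@_@

Answer: @
@@
@_@
@@@@
@___@
@@__@@
@_@_@_@
@@@@@@@@
@_______@
@@______@@
@_@_____@_@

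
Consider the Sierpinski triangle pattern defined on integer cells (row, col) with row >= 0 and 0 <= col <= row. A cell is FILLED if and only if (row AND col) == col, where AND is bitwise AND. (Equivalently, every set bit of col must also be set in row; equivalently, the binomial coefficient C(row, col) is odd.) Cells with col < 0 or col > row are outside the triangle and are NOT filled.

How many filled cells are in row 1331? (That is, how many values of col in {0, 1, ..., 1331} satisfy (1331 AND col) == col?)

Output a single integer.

Answer: 64

Derivation:
1331 in binary = 10100110011
popcount(1331) = number of 1-bits in 10100110011 = 6
A col c satisfies (1331 AND c) == c iff every set bit of c is also set in 1331; each of the 6 set bits of 1331 can independently be on or off in c.
count = 2^6 = 64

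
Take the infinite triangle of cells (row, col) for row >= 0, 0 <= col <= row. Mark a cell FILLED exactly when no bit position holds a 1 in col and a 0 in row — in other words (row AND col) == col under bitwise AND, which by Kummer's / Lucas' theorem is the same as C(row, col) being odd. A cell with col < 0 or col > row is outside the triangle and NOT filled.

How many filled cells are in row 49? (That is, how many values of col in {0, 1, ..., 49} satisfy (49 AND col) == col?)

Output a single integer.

49 in binary = 110001
popcount(49) = number of 1-bits in 110001 = 3
A col c satisfies (49 AND c) == c iff every set bit of c is also set in 49; each of the 3 set bits of 49 can independently be on or off in c.
count = 2^3 = 8

Answer: 8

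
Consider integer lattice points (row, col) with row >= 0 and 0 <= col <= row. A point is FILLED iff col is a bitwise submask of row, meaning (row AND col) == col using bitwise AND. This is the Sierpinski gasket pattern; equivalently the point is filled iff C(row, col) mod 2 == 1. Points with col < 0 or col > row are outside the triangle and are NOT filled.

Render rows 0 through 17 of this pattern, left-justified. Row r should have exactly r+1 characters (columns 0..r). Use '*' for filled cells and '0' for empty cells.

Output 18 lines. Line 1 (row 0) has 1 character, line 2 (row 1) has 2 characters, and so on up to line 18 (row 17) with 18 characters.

r0=0: *
r1=1: **
r2=10: *0*
r3=11: ****
r4=100: *000*
r5=101: **00**
r6=110: *0*0*0*
r7=111: ********
r8=1000: *0000000*
r9=1001: **000000**
r10=1010: *0*00000*0*
r11=1011: ****0000****
r12=1100: *000*000*000*
r13=1101: **00**00**00**
r14=1110: *0*0*0*0*0*0*0*
r15=1111: ****************
r16=10000: *000000000000000*
r17=10001: **00000000000000**

Answer: *
**
*0*
****
*000*
**00**
*0*0*0*
********
*0000000*
**000000**
*0*00000*0*
****0000****
*000*000*000*
**00**00**00**
*0*0*0*0*0*0*0*
****************
*000000000000000*
**00000000000000**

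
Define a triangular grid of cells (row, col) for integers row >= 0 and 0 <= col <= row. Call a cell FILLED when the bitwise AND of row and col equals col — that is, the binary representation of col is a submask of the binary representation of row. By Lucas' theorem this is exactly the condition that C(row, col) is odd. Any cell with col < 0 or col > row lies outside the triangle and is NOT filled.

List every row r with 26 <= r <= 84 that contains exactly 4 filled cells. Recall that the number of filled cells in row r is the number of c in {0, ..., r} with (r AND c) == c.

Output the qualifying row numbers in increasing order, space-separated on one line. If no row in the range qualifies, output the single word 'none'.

Row r has 2^popcount(r) filled cells, so we need popcount(r) = log2(4) = 2.
Scan r = 26..84 and keep those with exactly 2 one-bits:
r=26=11010 popcount=3 -> skip
r=27=11011 popcount=4 -> skip
r=28=11100 popcount=3 -> skip
r=29=11101 popcount=4 -> skip
r=30=11110 popcount=4 -> skip
r=31=11111 popcount=5 -> skip
r=32=100000 popcount=1 -> skip
r=33=100001 popcount=2 -> KEEP
r=34=100010 popcount=2 -> KEEP
r=35=100011 popcount=3 -> skip
r=36=100100 popcount=2 -> KEEP
r=37=100101 popcount=3 -> skip
r=38=100110 popcount=3 -> skip
r=39=100111 popcount=4 -> skip
r=40=101000 popcount=2 -> KEEP
r=41=101001 popcount=3 -> skip
r=42=101010 popcount=3 -> skip
r=43=101011 popcount=4 -> skip
r=44=101100 popcount=3 -> skip
r=45=101101 popcount=4 -> skip
r=46=101110 popcount=4 -> skip
r=47=101111 popcount=5 -> skip
r=48=110000 popcount=2 -> KEEP
r=49=110001 popcount=3 -> skip
r=50=110010 popcount=3 -> skip
r=51=110011 popcount=4 -> skip
r=52=110100 popcount=3 -> skip
r=53=110101 popcount=4 -> skip
r=54=110110 popcount=4 -> skip
r=55=110111 popcount=5 -> skip
r=56=111000 popcount=3 -> skip
r=57=111001 popcount=4 -> skip
r=58=111010 popcount=4 -> skip
r=59=111011 popcount=5 -> skip
r=60=111100 popcount=4 -> skip
r=61=111101 popcount=5 -> skip
r=62=111110 popcount=5 -> skip
r=63=111111 popcount=6 -> skip
r=64=1000000 popcount=1 -> skip
r=65=1000001 popcount=2 -> KEEP
r=66=1000010 popcount=2 -> KEEP
r=67=1000011 popcount=3 -> skip
r=68=1000100 popcount=2 -> KEEP
r=69=1000101 popcount=3 -> skip
r=70=1000110 popcount=3 -> skip
r=71=1000111 popcount=4 -> skip
r=72=1001000 popcount=2 -> KEEP
r=73=1001001 popcount=3 -> skip
r=74=1001010 popcount=3 -> skip
r=75=1001011 popcount=4 -> skip
r=76=1001100 popcount=3 -> skip
r=77=1001101 popcount=4 -> skip
r=78=1001110 popcount=4 -> skip
r=79=1001111 popcount=5 -> skip
r=80=1010000 popcount=2 -> KEEP
r=81=1010001 popcount=3 -> skip
r=82=1010010 popcount=3 -> skip
r=83=1010011 popcount=4 -> skip
r=84=1010100 popcount=3 -> skip
Kept rows: 33 34 36 40 48 65 66 68 72 80

Answer: 33 34 36 40 48 65 66 68 72 80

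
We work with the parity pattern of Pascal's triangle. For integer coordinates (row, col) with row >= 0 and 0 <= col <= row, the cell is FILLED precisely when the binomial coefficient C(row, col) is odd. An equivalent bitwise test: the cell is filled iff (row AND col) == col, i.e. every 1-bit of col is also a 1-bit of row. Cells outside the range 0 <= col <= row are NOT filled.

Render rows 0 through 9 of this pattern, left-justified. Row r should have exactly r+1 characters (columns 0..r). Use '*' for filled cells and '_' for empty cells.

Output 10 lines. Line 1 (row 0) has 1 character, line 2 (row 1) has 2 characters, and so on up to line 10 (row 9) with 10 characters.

r0=0: *
r1=1: **
r2=10: *_*
r3=11: ****
r4=100: *___*
r5=101: **__**
r6=110: *_*_*_*
r7=111: ********
r8=1000: *_______*
r9=1001: **______**

Answer: *
**
*_*
****
*___*
**__**
*_*_*_*
********
*_______*
**______**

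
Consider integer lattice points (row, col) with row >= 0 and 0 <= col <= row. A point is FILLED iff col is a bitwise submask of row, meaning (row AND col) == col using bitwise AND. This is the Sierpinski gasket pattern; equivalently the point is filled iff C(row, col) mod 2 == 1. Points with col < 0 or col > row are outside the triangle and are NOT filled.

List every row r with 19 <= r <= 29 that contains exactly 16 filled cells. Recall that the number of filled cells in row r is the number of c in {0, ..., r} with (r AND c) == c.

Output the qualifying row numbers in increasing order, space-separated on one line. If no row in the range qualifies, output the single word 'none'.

Row r has 2^popcount(r) filled cells, so we need popcount(r) = log2(16) = 4.
Scan r = 19..29 and keep those with exactly 4 one-bits:
r=19=10011 popcount=3 -> skip
r=20=10100 popcount=2 -> skip
r=21=10101 popcount=3 -> skip
r=22=10110 popcount=3 -> skip
r=23=10111 popcount=4 -> KEEP
r=24=11000 popcount=2 -> skip
r=25=11001 popcount=3 -> skip
r=26=11010 popcount=3 -> skip
r=27=11011 popcount=4 -> KEEP
r=28=11100 popcount=3 -> skip
r=29=11101 popcount=4 -> KEEP
Kept rows: 23 27 29

Answer: 23 27 29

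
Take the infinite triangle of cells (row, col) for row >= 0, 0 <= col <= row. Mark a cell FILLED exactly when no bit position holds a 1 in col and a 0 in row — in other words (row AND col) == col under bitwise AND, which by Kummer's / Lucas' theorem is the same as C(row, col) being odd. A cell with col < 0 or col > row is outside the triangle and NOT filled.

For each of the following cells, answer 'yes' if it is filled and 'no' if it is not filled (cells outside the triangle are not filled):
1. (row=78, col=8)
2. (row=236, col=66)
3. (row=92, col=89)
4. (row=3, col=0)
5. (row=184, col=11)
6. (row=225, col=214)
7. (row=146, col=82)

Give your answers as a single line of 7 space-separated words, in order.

(78,8): row=0b1001110, col=0b1000, row AND col = 0b1000 = 8; 8 == 8 -> filled
(236,66): row=0b11101100, col=0b1000010, row AND col = 0b1000000 = 64; 64 != 66 -> empty
(92,89): row=0b1011100, col=0b1011001, row AND col = 0b1011000 = 88; 88 != 89 -> empty
(3,0): row=0b11, col=0b0, row AND col = 0b0 = 0; 0 == 0 -> filled
(184,11): row=0b10111000, col=0b1011, row AND col = 0b1000 = 8; 8 != 11 -> empty
(225,214): row=0b11100001, col=0b11010110, row AND col = 0b11000000 = 192; 192 != 214 -> empty
(146,82): row=0b10010010, col=0b1010010, row AND col = 0b10010 = 18; 18 != 82 -> empty

Answer: yes no no yes no no no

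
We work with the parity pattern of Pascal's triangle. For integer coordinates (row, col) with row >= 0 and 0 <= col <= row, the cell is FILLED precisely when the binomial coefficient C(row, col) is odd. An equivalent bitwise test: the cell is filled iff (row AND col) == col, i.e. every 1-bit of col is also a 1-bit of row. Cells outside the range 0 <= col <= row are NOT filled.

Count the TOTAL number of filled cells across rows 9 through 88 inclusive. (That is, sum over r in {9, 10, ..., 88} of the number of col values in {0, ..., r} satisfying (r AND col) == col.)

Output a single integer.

Answer: 978

Derivation:
r9=1001 pc2: +4 =4
r10=1010 pc2: +4 =8
r11=1011 pc3: +8 =16
r12=1100 pc2: +4 =20
r13=1101 pc3: +8 =28
r14=1110 pc3: +8 =36
r15=1111 pc4: +16 =52
r16=10000 pc1: +2 =54
r17=10001 pc2: +4 =58
r18=10010 pc2: +4 =62
r19=10011 pc3: +8 =70
r20=10100 pc2: +4 =74
r21=10101 pc3: +8 =82
r22=10110 pc3: +8 =90
r23=10111 pc4: +16 =106
r24=11000 pc2: +4 =110
r25=11001 pc3: +8 =118
r26=11010 pc3: +8 =126
r27=11011 pc4: +16 =142
r28=11100 pc3: +8 =150
r29=11101 pc4: +16 =166
r30=11110 pc4: +16 =182
r31=11111 pc5: +32 =214
r32=100000 pc1: +2 =216
r33=100001 pc2: +4 =220
r34=100010 pc2: +4 =224
r35=100011 pc3: +8 =232
r36=100100 pc2: +4 =236
r37=100101 pc3: +8 =244
r38=100110 pc3: +8 =252
r39=100111 pc4: +16 =268
r40=101000 pc2: +4 =272
r41=101001 pc3: +8 =280
r42=101010 pc3: +8 =288
r43=101011 pc4: +16 =304
r44=101100 pc3: +8 =312
r45=101101 pc4: +16 =328
r46=101110 pc4: +16 =344
r47=101111 pc5: +32 =376
r48=110000 pc2: +4 =380
r49=110001 pc3: +8 =388
r50=110010 pc3: +8 =396
r51=110011 pc4: +16 =412
r52=110100 pc3: +8 =420
r53=110101 pc4: +16 =436
r54=110110 pc4: +16 =452
r55=110111 pc5: +32 =484
r56=111000 pc3: +8 =492
r57=111001 pc4: +16 =508
r58=111010 pc4: +16 =524
r59=111011 pc5: +32 =556
r60=111100 pc4: +16 =572
r61=111101 pc5: +32 =604
r62=111110 pc5: +32 =636
r63=111111 pc6: +64 =700
r64=1000000 pc1: +2 =702
r65=1000001 pc2: +4 =706
r66=1000010 pc2: +4 =710
r67=1000011 pc3: +8 =718
r68=1000100 pc2: +4 =722
r69=1000101 pc3: +8 =730
r70=1000110 pc3: +8 =738
r71=1000111 pc4: +16 =754
r72=1001000 pc2: +4 =758
r73=1001001 pc3: +8 =766
r74=1001010 pc3: +8 =774
r75=1001011 pc4: +16 =790
r76=1001100 pc3: +8 =798
r77=1001101 pc4: +16 =814
r78=1001110 pc4: +16 =830
r79=1001111 pc5: +32 =862
r80=1010000 pc2: +4 =866
r81=1010001 pc3: +8 =874
r82=1010010 pc3: +8 =882
r83=1010011 pc4: +16 =898
r84=1010100 pc3: +8 =906
r85=1010101 pc4: +16 =922
r86=1010110 pc4: +16 =938
r87=1010111 pc5: +32 =970
r88=1011000 pc3: +8 =978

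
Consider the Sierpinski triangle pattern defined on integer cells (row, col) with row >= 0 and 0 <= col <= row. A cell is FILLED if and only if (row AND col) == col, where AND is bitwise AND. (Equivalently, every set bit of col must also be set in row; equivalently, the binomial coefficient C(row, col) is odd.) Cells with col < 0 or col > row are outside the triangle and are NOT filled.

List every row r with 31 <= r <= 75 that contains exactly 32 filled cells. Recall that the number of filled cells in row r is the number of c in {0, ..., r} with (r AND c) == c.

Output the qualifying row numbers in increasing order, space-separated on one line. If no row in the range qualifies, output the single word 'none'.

Row r has 2^popcount(r) filled cells, so we need popcount(r) = log2(32) = 5.
Scan r = 31..75 and keep those with exactly 5 one-bits:
r=31=11111 popcount=5 -> KEEP
r=32=100000 popcount=1 -> skip
r=33=100001 popcount=2 -> skip
r=34=100010 popcount=2 -> skip
r=35=100011 popcount=3 -> skip
r=36=100100 popcount=2 -> skip
r=37=100101 popcount=3 -> skip
r=38=100110 popcount=3 -> skip
r=39=100111 popcount=4 -> skip
r=40=101000 popcount=2 -> skip
r=41=101001 popcount=3 -> skip
r=42=101010 popcount=3 -> skip
r=43=101011 popcount=4 -> skip
r=44=101100 popcount=3 -> skip
r=45=101101 popcount=4 -> skip
r=46=101110 popcount=4 -> skip
r=47=101111 popcount=5 -> KEEP
r=48=110000 popcount=2 -> skip
r=49=110001 popcount=3 -> skip
r=50=110010 popcount=3 -> skip
r=51=110011 popcount=4 -> skip
r=52=110100 popcount=3 -> skip
r=53=110101 popcount=4 -> skip
r=54=110110 popcount=4 -> skip
r=55=110111 popcount=5 -> KEEP
r=56=111000 popcount=3 -> skip
r=57=111001 popcount=4 -> skip
r=58=111010 popcount=4 -> skip
r=59=111011 popcount=5 -> KEEP
r=60=111100 popcount=4 -> skip
r=61=111101 popcount=5 -> KEEP
r=62=111110 popcount=5 -> KEEP
r=63=111111 popcount=6 -> skip
r=64=1000000 popcount=1 -> skip
r=65=1000001 popcount=2 -> skip
r=66=1000010 popcount=2 -> skip
r=67=1000011 popcount=3 -> skip
r=68=1000100 popcount=2 -> skip
r=69=1000101 popcount=3 -> skip
r=70=1000110 popcount=3 -> skip
r=71=1000111 popcount=4 -> skip
r=72=1001000 popcount=2 -> skip
r=73=1001001 popcount=3 -> skip
r=74=1001010 popcount=3 -> skip
r=75=1001011 popcount=4 -> skip
Kept rows: 31 47 55 59 61 62

Answer: 31 47 55 59 61 62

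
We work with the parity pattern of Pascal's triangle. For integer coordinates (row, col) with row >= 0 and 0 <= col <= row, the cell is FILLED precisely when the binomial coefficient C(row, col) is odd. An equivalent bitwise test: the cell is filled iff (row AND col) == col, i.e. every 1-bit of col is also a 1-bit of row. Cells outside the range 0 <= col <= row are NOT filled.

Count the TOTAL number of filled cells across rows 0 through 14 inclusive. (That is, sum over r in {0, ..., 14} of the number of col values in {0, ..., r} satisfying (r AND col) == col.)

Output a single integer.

Answer: 65

Derivation:
r0=0 pc0: +1 =1
r1=1 pc1: +2 =3
r2=10 pc1: +2 =5
r3=11 pc2: +4 =9
r4=100 pc1: +2 =11
r5=101 pc2: +4 =15
r6=110 pc2: +4 =19
r7=111 pc3: +8 =27
r8=1000 pc1: +2 =29
r9=1001 pc2: +4 =33
r10=1010 pc2: +4 =37
r11=1011 pc3: +8 =45
r12=1100 pc2: +4 =49
r13=1101 pc3: +8 =57
r14=1110 pc3: +8 =65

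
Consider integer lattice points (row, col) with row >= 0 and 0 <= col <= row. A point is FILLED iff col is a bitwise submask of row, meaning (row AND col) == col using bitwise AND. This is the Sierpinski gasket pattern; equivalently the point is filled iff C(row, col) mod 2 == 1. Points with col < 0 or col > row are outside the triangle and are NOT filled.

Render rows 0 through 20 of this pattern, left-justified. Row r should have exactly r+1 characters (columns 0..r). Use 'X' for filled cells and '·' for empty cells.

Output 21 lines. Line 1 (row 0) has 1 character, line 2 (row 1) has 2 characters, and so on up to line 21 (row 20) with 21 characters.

Answer: X
XX
X·X
XXXX
X···X
XX··XX
X·X·X·X
XXXXXXXX
X·······X
XX······XX
X·X·····X·X
XXXX····XXXX
X···X···X···X
XX··XX··XX··XX
X·X·X·X·X·X·X·X
XXXXXXXXXXXXXXXX
X···············X
XX··············XX
X·X·············X·X
XXXX············XXXX
X···X···········X···X

Derivation:
r0=0: X
r1=1: XX
r2=10: X·X
r3=11: XXXX
r4=100: X···X
r5=101: XX··XX
r6=110: X·X·X·X
r7=111: XXXXXXXX
r8=1000: X·······X
r9=1001: XX······XX
r10=1010: X·X·····X·X
r11=1011: XXXX····XXXX
r12=1100: X···X···X···X
r13=1101: XX··XX··XX··XX
r14=1110: X·X·X·X·X·X·X·X
r15=1111: XXXXXXXXXXXXXXXX
r16=10000: X···············X
r17=10001: XX··············XX
r18=10010: X·X·············X·X
r19=10011: XXXX············XXXX
r20=10100: X···X···········X···X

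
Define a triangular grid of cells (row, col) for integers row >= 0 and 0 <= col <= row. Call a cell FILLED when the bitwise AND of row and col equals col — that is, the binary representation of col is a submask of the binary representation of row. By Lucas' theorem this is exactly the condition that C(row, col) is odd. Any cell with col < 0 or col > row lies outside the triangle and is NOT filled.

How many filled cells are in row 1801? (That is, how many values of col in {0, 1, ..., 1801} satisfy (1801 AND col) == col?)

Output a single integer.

Answer: 32

Derivation:
1801 in binary = 11100001001
popcount(1801) = number of 1-bits in 11100001001 = 5
A col c satisfies (1801 AND c) == c iff every set bit of c is also set in 1801; each of the 5 set bits of 1801 can independently be on or off in c.
count = 2^5 = 32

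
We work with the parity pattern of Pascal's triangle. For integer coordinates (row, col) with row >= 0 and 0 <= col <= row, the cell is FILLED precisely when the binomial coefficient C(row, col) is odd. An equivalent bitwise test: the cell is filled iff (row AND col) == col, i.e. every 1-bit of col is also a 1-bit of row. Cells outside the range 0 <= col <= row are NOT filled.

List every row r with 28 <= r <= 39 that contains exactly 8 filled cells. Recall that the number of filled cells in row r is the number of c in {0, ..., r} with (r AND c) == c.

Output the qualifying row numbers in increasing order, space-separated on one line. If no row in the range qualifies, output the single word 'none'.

Row r has 2^popcount(r) filled cells, so we need popcount(r) = log2(8) = 3.
Scan r = 28..39 and keep those with exactly 3 one-bits:
r=28=11100 popcount=3 -> KEEP
r=29=11101 popcount=4 -> skip
r=30=11110 popcount=4 -> skip
r=31=11111 popcount=5 -> skip
r=32=100000 popcount=1 -> skip
r=33=100001 popcount=2 -> skip
r=34=100010 popcount=2 -> skip
r=35=100011 popcount=3 -> KEEP
r=36=100100 popcount=2 -> skip
r=37=100101 popcount=3 -> KEEP
r=38=100110 popcount=3 -> KEEP
r=39=100111 popcount=4 -> skip
Kept rows: 28 35 37 38

Answer: 28 35 37 38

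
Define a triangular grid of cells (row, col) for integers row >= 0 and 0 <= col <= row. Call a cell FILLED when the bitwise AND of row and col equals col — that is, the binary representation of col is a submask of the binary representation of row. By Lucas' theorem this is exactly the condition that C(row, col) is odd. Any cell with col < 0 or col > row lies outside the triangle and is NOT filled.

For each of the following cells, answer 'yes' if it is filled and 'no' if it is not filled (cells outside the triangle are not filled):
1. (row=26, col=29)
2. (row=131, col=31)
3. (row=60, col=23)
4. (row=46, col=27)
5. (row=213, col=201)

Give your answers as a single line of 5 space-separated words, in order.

(26,29): col outside [0, 26] -> not filled
(131,31): row=0b10000011, col=0b11111, row AND col = 0b11 = 3; 3 != 31 -> empty
(60,23): row=0b111100, col=0b10111, row AND col = 0b10100 = 20; 20 != 23 -> empty
(46,27): row=0b101110, col=0b11011, row AND col = 0b1010 = 10; 10 != 27 -> empty
(213,201): row=0b11010101, col=0b11001001, row AND col = 0b11000001 = 193; 193 != 201 -> empty

Answer: no no no no no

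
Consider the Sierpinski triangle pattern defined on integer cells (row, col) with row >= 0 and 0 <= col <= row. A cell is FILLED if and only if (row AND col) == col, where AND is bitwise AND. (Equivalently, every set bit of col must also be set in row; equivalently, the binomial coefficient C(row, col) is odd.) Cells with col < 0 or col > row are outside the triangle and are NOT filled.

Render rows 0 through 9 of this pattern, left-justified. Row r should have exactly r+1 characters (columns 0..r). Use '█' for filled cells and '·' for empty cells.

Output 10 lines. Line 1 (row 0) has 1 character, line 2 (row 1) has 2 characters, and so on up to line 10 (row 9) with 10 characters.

r0=0: █
r1=1: ██
r2=10: █·█
r3=11: ████
r4=100: █···█
r5=101: ██··██
r6=110: █·█·█·█
r7=111: ████████
r8=1000: █·······█
r9=1001: ██······██

Answer: █
██
█·█
████
█···█
██··██
█·█·█·█
████████
█·······█
██······██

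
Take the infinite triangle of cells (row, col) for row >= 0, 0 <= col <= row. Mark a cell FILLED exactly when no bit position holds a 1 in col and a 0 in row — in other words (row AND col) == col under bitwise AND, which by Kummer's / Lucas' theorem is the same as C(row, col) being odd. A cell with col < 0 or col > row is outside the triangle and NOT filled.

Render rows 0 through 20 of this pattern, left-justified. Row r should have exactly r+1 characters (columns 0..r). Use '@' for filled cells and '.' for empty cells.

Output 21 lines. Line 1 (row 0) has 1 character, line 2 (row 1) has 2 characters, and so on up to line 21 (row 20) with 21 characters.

r0=0: @
r1=1: @@
r2=10: @.@
r3=11: @@@@
r4=100: @...@
r5=101: @@..@@
r6=110: @.@.@.@
r7=111: @@@@@@@@
r8=1000: @.......@
r9=1001: @@......@@
r10=1010: @.@.....@.@
r11=1011: @@@@....@@@@
r12=1100: @...@...@...@
r13=1101: @@..@@..@@..@@
r14=1110: @.@.@.@.@.@.@.@
r15=1111: @@@@@@@@@@@@@@@@
r16=10000: @...............@
r17=10001: @@..............@@
r18=10010: @.@.............@.@
r19=10011: @@@@............@@@@
r20=10100: @...@...........@...@

Answer: @
@@
@.@
@@@@
@...@
@@..@@
@.@.@.@
@@@@@@@@
@.......@
@@......@@
@.@.....@.@
@@@@....@@@@
@...@...@...@
@@..@@..@@..@@
@.@.@.@.@.@.@.@
@@@@@@@@@@@@@@@@
@...............@
@@..............@@
@.@.............@.@
@@@@............@@@@
@...@...........@...@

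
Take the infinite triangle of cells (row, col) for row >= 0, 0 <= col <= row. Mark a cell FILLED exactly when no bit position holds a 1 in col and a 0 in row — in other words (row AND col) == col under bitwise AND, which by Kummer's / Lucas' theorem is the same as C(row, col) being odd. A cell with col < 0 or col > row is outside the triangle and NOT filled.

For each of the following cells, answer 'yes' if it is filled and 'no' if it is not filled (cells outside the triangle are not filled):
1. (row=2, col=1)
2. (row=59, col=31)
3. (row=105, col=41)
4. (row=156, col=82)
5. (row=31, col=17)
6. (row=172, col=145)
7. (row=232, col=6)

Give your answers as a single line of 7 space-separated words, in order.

Answer: no no yes no yes no no

Derivation:
(2,1): row=0b10, col=0b1, row AND col = 0b0 = 0; 0 != 1 -> empty
(59,31): row=0b111011, col=0b11111, row AND col = 0b11011 = 27; 27 != 31 -> empty
(105,41): row=0b1101001, col=0b101001, row AND col = 0b101001 = 41; 41 == 41 -> filled
(156,82): row=0b10011100, col=0b1010010, row AND col = 0b10000 = 16; 16 != 82 -> empty
(31,17): row=0b11111, col=0b10001, row AND col = 0b10001 = 17; 17 == 17 -> filled
(172,145): row=0b10101100, col=0b10010001, row AND col = 0b10000000 = 128; 128 != 145 -> empty
(232,6): row=0b11101000, col=0b110, row AND col = 0b0 = 0; 0 != 6 -> empty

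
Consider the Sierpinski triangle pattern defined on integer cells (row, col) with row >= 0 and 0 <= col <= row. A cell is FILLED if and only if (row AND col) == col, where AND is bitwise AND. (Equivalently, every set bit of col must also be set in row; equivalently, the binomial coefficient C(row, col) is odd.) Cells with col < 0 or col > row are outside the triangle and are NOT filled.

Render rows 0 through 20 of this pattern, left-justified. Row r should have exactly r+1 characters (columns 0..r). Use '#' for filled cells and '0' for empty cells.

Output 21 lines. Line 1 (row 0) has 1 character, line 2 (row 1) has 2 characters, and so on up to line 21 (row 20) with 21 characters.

Answer: #
##
#0#
####
#000#
##00##
#0#0#0#
########
#0000000#
##000000##
#0#00000#0#
####0000####
#000#000#000#
##00##00##00##
#0#0#0#0#0#0#0#
################
#000000000000000#
##00000000000000##
#0#0000000000000#0#
####000000000000####
#000#00000000000#000#

Derivation:
r0=0: #
r1=1: ##
r2=10: #0#
r3=11: ####
r4=100: #000#
r5=101: ##00##
r6=110: #0#0#0#
r7=111: ########
r8=1000: #0000000#
r9=1001: ##000000##
r10=1010: #0#00000#0#
r11=1011: ####0000####
r12=1100: #000#000#000#
r13=1101: ##00##00##00##
r14=1110: #0#0#0#0#0#0#0#
r15=1111: ################
r16=10000: #000000000000000#
r17=10001: ##00000000000000##
r18=10010: #0#0000000000000#0#
r19=10011: ####000000000000####
r20=10100: #000#00000000000#000#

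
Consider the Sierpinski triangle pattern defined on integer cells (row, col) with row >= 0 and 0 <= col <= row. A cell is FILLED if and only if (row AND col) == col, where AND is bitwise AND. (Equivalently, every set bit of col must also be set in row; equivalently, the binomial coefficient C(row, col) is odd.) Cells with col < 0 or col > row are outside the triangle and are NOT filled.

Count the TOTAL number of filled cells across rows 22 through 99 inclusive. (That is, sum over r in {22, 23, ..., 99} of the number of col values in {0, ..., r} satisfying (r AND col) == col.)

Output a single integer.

r22=10110 pc3: +8 =8
r23=10111 pc4: +16 =24
r24=11000 pc2: +4 =28
r25=11001 pc3: +8 =36
r26=11010 pc3: +8 =44
r27=11011 pc4: +16 =60
r28=11100 pc3: +8 =68
r29=11101 pc4: +16 =84
r30=11110 pc4: +16 =100
r31=11111 pc5: +32 =132
r32=100000 pc1: +2 =134
r33=100001 pc2: +4 =138
r34=100010 pc2: +4 =142
r35=100011 pc3: +8 =150
r36=100100 pc2: +4 =154
r37=100101 pc3: +8 =162
r38=100110 pc3: +8 =170
r39=100111 pc4: +16 =186
r40=101000 pc2: +4 =190
r41=101001 pc3: +8 =198
r42=101010 pc3: +8 =206
r43=101011 pc4: +16 =222
r44=101100 pc3: +8 =230
r45=101101 pc4: +16 =246
r46=101110 pc4: +16 =262
r47=101111 pc5: +32 =294
r48=110000 pc2: +4 =298
r49=110001 pc3: +8 =306
r50=110010 pc3: +8 =314
r51=110011 pc4: +16 =330
r52=110100 pc3: +8 =338
r53=110101 pc4: +16 =354
r54=110110 pc4: +16 =370
r55=110111 pc5: +32 =402
r56=111000 pc3: +8 =410
r57=111001 pc4: +16 =426
r58=111010 pc4: +16 =442
r59=111011 pc5: +32 =474
r60=111100 pc4: +16 =490
r61=111101 pc5: +32 =522
r62=111110 pc5: +32 =554
r63=111111 pc6: +64 =618
r64=1000000 pc1: +2 =620
r65=1000001 pc2: +4 =624
r66=1000010 pc2: +4 =628
r67=1000011 pc3: +8 =636
r68=1000100 pc2: +4 =640
r69=1000101 pc3: +8 =648
r70=1000110 pc3: +8 =656
r71=1000111 pc4: +16 =672
r72=1001000 pc2: +4 =676
r73=1001001 pc3: +8 =684
r74=1001010 pc3: +8 =692
r75=1001011 pc4: +16 =708
r76=1001100 pc3: +8 =716
r77=1001101 pc4: +16 =732
r78=1001110 pc4: +16 =748
r79=1001111 pc5: +32 =780
r80=1010000 pc2: +4 =784
r81=1010001 pc3: +8 =792
r82=1010010 pc3: +8 =800
r83=1010011 pc4: +16 =816
r84=1010100 pc3: +8 =824
r85=1010101 pc4: +16 =840
r86=1010110 pc4: +16 =856
r87=1010111 pc5: +32 =888
r88=1011000 pc3: +8 =896
r89=1011001 pc4: +16 =912
r90=1011010 pc4: +16 =928
r91=1011011 pc5: +32 =960
r92=1011100 pc4: +16 =976
r93=1011101 pc5: +32 =1008
r94=1011110 pc5: +32 =1040
r95=1011111 pc6: +64 =1104
r96=1100000 pc2: +4 =1108
r97=1100001 pc3: +8 =1116
r98=1100010 pc3: +8 =1124
r99=1100011 pc4: +16 =1140

Answer: 1140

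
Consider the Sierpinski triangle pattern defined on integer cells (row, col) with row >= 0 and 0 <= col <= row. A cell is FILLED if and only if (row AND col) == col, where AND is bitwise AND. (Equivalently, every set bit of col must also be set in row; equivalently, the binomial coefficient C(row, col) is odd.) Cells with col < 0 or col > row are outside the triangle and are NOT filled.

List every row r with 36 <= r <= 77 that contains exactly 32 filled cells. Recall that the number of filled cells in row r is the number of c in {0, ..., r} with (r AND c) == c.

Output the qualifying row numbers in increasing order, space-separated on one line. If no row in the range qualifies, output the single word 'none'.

Row r has 2^popcount(r) filled cells, so we need popcount(r) = log2(32) = 5.
Scan r = 36..77 and keep those with exactly 5 one-bits:
r=36=100100 popcount=2 -> skip
r=37=100101 popcount=3 -> skip
r=38=100110 popcount=3 -> skip
r=39=100111 popcount=4 -> skip
r=40=101000 popcount=2 -> skip
r=41=101001 popcount=3 -> skip
r=42=101010 popcount=3 -> skip
r=43=101011 popcount=4 -> skip
r=44=101100 popcount=3 -> skip
r=45=101101 popcount=4 -> skip
r=46=101110 popcount=4 -> skip
r=47=101111 popcount=5 -> KEEP
r=48=110000 popcount=2 -> skip
r=49=110001 popcount=3 -> skip
r=50=110010 popcount=3 -> skip
r=51=110011 popcount=4 -> skip
r=52=110100 popcount=3 -> skip
r=53=110101 popcount=4 -> skip
r=54=110110 popcount=4 -> skip
r=55=110111 popcount=5 -> KEEP
r=56=111000 popcount=3 -> skip
r=57=111001 popcount=4 -> skip
r=58=111010 popcount=4 -> skip
r=59=111011 popcount=5 -> KEEP
r=60=111100 popcount=4 -> skip
r=61=111101 popcount=5 -> KEEP
r=62=111110 popcount=5 -> KEEP
r=63=111111 popcount=6 -> skip
r=64=1000000 popcount=1 -> skip
r=65=1000001 popcount=2 -> skip
r=66=1000010 popcount=2 -> skip
r=67=1000011 popcount=3 -> skip
r=68=1000100 popcount=2 -> skip
r=69=1000101 popcount=3 -> skip
r=70=1000110 popcount=3 -> skip
r=71=1000111 popcount=4 -> skip
r=72=1001000 popcount=2 -> skip
r=73=1001001 popcount=3 -> skip
r=74=1001010 popcount=3 -> skip
r=75=1001011 popcount=4 -> skip
r=76=1001100 popcount=3 -> skip
r=77=1001101 popcount=4 -> skip
Kept rows: 47 55 59 61 62

Answer: 47 55 59 61 62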